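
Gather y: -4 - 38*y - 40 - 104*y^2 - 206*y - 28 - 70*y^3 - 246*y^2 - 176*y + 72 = -70*y^3 - 350*y^2 - 420*y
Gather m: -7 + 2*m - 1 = 2*m - 8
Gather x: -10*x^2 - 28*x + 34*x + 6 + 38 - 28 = -10*x^2 + 6*x + 16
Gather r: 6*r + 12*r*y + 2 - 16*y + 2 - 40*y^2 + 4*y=r*(12*y + 6) - 40*y^2 - 12*y + 4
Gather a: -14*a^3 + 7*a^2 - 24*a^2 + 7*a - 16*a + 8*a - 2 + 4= -14*a^3 - 17*a^2 - a + 2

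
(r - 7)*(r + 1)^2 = r^3 - 5*r^2 - 13*r - 7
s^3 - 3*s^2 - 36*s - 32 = (s - 8)*(s + 1)*(s + 4)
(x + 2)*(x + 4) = x^2 + 6*x + 8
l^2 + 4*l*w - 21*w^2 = (l - 3*w)*(l + 7*w)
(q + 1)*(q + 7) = q^2 + 8*q + 7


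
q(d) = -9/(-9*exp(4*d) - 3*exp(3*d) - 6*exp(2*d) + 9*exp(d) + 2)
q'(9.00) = 0.00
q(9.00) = 0.00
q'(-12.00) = 0.00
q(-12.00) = -4.50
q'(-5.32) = 0.09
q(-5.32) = -4.40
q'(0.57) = -0.34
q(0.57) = 0.09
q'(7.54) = -0.00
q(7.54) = 0.00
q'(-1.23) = 0.64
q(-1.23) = -2.26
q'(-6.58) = 0.03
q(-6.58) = -4.47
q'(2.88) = -0.00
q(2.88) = 0.00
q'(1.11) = -0.04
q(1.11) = 0.01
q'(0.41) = -0.69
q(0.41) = 0.16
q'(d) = -9*(36*exp(4*d) + 9*exp(3*d) + 12*exp(2*d) - 9*exp(d))/(-9*exp(4*d) - 3*exp(3*d) - 6*exp(2*d) + 9*exp(d) + 2)^2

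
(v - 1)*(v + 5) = v^2 + 4*v - 5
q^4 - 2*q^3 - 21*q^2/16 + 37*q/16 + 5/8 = (q - 2)*(q - 5/4)*(q + 1/4)*(q + 1)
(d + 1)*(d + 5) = d^2 + 6*d + 5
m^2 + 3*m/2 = m*(m + 3/2)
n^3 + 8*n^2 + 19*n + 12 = (n + 1)*(n + 3)*(n + 4)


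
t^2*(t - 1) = t^3 - t^2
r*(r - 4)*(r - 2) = r^3 - 6*r^2 + 8*r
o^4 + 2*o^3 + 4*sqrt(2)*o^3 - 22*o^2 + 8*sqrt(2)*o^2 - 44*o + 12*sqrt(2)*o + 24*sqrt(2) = (o + 2)*(o - sqrt(2))^2*(o + 6*sqrt(2))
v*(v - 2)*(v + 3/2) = v^3 - v^2/2 - 3*v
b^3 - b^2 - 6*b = b*(b - 3)*(b + 2)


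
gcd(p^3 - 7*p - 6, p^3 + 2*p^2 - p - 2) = p^2 + 3*p + 2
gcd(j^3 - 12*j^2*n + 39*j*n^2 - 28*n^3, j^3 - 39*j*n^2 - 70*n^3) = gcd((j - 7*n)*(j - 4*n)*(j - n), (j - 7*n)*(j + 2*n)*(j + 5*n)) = j - 7*n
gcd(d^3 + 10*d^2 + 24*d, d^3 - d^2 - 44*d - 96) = d + 4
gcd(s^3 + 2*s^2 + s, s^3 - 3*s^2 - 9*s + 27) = 1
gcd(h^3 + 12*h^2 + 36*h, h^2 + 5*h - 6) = h + 6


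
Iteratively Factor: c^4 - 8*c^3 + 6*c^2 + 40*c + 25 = (c - 5)*(c^3 - 3*c^2 - 9*c - 5) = (c - 5)*(c + 1)*(c^2 - 4*c - 5) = (c - 5)*(c + 1)^2*(c - 5)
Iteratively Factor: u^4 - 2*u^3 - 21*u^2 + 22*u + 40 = (u - 5)*(u^3 + 3*u^2 - 6*u - 8) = (u - 5)*(u + 4)*(u^2 - u - 2) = (u - 5)*(u + 1)*(u + 4)*(u - 2)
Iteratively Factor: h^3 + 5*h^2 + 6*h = (h + 3)*(h^2 + 2*h) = h*(h + 3)*(h + 2)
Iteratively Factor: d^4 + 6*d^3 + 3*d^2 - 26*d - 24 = (d - 2)*(d^3 + 8*d^2 + 19*d + 12) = (d - 2)*(d + 4)*(d^2 + 4*d + 3) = (d - 2)*(d + 1)*(d + 4)*(d + 3)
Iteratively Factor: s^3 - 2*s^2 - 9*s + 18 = (s - 3)*(s^2 + s - 6) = (s - 3)*(s - 2)*(s + 3)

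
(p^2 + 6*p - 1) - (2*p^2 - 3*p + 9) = -p^2 + 9*p - 10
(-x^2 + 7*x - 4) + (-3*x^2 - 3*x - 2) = -4*x^2 + 4*x - 6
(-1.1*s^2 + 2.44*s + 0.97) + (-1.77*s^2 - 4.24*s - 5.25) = -2.87*s^2 - 1.8*s - 4.28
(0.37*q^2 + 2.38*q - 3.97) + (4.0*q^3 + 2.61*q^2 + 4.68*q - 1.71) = 4.0*q^3 + 2.98*q^2 + 7.06*q - 5.68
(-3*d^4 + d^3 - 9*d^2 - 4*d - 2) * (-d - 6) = 3*d^5 + 17*d^4 + 3*d^3 + 58*d^2 + 26*d + 12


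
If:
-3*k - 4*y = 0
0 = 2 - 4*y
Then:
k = -2/3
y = 1/2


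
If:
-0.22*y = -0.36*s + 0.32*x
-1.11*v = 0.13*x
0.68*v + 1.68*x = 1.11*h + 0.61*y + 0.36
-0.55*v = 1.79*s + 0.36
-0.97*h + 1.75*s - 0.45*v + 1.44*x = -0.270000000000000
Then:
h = 0.07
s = -0.20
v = -0.01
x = 0.10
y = -0.47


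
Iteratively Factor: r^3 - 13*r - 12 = (r + 3)*(r^2 - 3*r - 4) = (r - 4)*(r + 3)*(r + 1)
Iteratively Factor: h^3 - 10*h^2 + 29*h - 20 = (h - 5)*(h^2 - 5*h + 4) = (h - 5)*(h - 4)*(h - 1)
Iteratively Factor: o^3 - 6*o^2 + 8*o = (o - 2)*(o^2 - 4*o) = o*(o - 2)*(o - 4)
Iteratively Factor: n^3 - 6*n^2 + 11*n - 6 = (n - 2)*(n^2 - 4*n + 3) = (n - 3)*(n - 2)*(n - 1)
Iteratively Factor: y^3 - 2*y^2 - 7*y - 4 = (y - 4)*(y^2 + 2*y + 1) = (y - 4)*(y + 1)*(y + 1)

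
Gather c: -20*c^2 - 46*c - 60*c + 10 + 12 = -20*c^2 - 106*c + 22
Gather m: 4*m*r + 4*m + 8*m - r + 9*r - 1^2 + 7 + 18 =m*(4*r + 12) + 8*r + 24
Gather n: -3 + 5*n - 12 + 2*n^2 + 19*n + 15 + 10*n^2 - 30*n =12*n^2 - 6*n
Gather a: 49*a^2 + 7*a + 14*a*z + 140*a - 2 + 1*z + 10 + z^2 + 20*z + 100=49*a^2 + a*(14*z + 147) + z^2 + 21*z + 108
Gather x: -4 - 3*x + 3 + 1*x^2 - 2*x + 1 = x^2 - 5*x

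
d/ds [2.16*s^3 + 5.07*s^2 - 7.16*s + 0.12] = 6.48*s^2 + 10.14*s - 7.16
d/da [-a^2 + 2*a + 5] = 2 - 2*a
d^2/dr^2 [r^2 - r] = 2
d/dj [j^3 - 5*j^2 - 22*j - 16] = 3*j^2 - 10*j - 22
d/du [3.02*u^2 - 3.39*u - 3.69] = 6.04*u - 3.39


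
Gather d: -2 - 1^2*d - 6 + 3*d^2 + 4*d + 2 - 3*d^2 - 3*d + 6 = 0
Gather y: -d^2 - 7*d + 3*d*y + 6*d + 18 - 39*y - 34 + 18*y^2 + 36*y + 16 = -d^2 - d + 18*y^2 + y*(3*d - 3)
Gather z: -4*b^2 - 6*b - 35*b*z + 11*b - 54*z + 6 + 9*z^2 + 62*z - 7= -4*b^2 + 5*b + 9*z^2 + z*(8 - 35*b) - 1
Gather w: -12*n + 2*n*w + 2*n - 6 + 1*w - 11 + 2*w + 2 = -10*n + w*(2*n + 3) - 15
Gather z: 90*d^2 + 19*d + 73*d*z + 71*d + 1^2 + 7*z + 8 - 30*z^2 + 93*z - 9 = 90*d^2 + 90*d - 30*z^2 + z*(73*d + 100)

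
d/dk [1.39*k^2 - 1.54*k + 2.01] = 2.78*k - 1.54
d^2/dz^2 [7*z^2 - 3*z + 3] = 14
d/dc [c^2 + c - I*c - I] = 2*c + 1 - I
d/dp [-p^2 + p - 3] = 1 - 2*p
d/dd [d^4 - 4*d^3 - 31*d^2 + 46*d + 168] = 4*d^3 - 12*d^2 - 62*d + 46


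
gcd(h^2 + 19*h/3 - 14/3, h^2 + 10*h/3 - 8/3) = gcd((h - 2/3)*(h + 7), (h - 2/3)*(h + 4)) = h - 2/3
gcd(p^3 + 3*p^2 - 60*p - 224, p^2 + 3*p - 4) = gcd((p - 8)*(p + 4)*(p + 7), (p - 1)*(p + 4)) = p + 4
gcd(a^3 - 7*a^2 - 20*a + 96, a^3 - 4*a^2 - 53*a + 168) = a^2 - 11*a + 24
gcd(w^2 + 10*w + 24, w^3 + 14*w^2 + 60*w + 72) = w + 6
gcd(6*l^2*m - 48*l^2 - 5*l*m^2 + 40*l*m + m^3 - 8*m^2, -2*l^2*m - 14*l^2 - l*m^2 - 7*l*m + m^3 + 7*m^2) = 2*l - m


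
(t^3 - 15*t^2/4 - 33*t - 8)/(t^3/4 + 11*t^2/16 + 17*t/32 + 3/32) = 8*(t^2 - 4*t - 32)/(2*t^2 + 5*t + 3)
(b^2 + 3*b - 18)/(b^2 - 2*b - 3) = (b + 6)/(b + 1)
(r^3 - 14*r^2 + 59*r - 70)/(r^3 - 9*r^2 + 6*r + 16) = (r^2 - 12*r + 35)/(r^2 - 7*r - 8)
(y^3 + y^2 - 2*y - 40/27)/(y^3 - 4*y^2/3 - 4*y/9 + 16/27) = (3*y + 5)/(3*y - 2)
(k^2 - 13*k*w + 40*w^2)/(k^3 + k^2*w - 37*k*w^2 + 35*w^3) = (-k + 8*w)/(-k^2 - 6*k*w + 7*w^2)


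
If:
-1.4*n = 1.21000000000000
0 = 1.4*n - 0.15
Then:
No Solution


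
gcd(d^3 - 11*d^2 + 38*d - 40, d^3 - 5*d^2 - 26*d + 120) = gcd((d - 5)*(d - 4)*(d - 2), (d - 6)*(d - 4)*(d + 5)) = d - 4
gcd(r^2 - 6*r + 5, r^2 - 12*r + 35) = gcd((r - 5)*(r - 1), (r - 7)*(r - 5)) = r - 5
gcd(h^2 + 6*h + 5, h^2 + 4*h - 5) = h + 5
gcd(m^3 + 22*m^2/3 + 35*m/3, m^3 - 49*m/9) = m^2 + 7*m/3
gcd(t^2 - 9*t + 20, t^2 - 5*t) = t - 5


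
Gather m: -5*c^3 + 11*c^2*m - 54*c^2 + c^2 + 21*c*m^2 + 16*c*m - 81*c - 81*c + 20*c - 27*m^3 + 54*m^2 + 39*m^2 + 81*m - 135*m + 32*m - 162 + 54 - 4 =-5*c^3 - 53*c^2 - 142*c - 27*m^3 + m^2*(21*c + 93) + m*(11*c^2 + 16*c - 22) - 112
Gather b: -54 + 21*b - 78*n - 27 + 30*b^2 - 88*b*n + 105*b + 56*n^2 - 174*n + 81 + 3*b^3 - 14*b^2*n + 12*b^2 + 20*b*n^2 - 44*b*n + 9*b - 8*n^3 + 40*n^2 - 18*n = 3*b^3 + b^2*(42 - 14*n) + b*(20*n^2 - 132*n + 135) - 8*n^3 + 96*n^2 - 270*n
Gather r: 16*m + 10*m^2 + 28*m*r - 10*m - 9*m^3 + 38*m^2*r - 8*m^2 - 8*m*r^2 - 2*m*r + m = -9*m^3 + 2*m^2 - 8*m*r^2 + 7*m + r*(38*m^2 + 26*m)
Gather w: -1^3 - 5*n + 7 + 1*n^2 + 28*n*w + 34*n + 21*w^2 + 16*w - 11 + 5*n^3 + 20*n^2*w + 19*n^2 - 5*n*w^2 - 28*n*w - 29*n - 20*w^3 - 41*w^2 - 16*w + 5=5*n^3 + 20*n^2*w + 20*n^2 - 20*w^3 + w^2*(-5*n - 20)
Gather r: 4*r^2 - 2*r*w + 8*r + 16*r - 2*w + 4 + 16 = 4*r^2 + r*(24 - 2*w) - 2*w + 20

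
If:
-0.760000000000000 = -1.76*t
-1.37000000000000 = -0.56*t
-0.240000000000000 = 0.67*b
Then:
No Solution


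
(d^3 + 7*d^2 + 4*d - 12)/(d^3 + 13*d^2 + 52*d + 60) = (d - 1)/(d + 5)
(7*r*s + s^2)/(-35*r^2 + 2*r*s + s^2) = -s/(5*r - s)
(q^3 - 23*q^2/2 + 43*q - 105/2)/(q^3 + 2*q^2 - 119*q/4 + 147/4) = 2*(q^2 - 8*q + 15)/(2*q^2 + 11*q - 21)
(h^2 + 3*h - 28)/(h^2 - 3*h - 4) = (h + 7)/(h + 1)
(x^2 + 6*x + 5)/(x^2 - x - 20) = (x^2 + 6*x + 5)/(x^2 - x - 20)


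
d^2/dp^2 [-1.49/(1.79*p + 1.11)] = -9.548218/(1.79*p + 1.11)^3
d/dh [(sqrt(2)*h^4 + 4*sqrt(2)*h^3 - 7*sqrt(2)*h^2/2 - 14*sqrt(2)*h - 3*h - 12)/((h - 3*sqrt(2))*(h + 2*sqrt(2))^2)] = (sqrt(2)*h^5 - 89*sqrt(2)*h^3/2 + 8*h^3 - 116*sqrt(2)*h^2 - 8*h^2 - 48*h + 75*sqrt(2)*h + 36 + 120*sqrt(2))/(h^5 - 30*h^3 - 20*sqrt(2)*h^2 + 240*h + 288*sqrt(2))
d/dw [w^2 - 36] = 2*w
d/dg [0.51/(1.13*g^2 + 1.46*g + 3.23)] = (-1.1526*g - 0.7446)/(1.13*g^2 + 1.46*g + 3.23)^2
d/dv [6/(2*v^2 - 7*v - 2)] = 6*(7 - 4*v)/(-2*v^2 + 7*v + 2)^2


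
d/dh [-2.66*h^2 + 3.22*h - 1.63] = 3.22 - 5.32*h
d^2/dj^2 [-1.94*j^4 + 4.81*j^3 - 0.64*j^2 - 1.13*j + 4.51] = -23.28*j^2 + 28.86*j - 1.28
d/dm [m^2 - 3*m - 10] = 2*m - 3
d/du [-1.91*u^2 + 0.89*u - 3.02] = 0.89 - 3.82*u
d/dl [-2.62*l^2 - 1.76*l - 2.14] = -5.24*l - 1.76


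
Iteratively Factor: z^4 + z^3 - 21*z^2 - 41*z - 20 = (z + 1)*(z^3 - 21*z - 20) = (z - 5)*(z + 1)*(z^2 + 5*z + 4) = (z - 5)*(z + 1)*(z + 4)*(z + 1)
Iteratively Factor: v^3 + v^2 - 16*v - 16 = (v + 4)*(v^2 - 3*v - 4) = (v + 1)*(v + 4)*(v - 4)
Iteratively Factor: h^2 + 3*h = (h)*(h + 3)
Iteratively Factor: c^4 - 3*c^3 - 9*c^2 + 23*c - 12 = (c + 3)*(c^3 - 6*c^2 + 9*c - 4) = (c - 4)*(c + 3)*(c^2 - 2*c + 1) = (c - 4)*(c - 1)*(c + 3)*(c - 1)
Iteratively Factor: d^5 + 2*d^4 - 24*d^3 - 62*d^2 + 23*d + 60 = (d + 4)*(d^4 - 2*d^3 - 16*d^2 + 2*d + 15) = (d - 1)*(d + 4)*(d^3 - d^2 - 17*d - 15) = (d - 1)*(d + 1)*(d + 4)*(d^2 - 2*d - 15) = (d - 5)*(d - 1)*(d + 1)*(d + 4)*(d + 3)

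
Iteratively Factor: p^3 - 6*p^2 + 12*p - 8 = (p - 2)*(p^2 - 4*p + 4) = (p - 2)^2*(p - 2)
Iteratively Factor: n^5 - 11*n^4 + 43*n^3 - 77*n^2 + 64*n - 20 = (n - 2)*(n^4 - 9*n^3 + 25*n^2 - 27*n + 10) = (n - 2)*(n - 1)*(n^3 - 8*n^2 + 17*n - 10) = (n - 5)*(n - 2)*(n - 1)*(n^2 - 3*n + 2) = (n - 5)*(n - 2)*(n - 1)^2*(n - 2)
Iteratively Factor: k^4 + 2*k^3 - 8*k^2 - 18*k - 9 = (k + 3)*(k^3 - k^2 - 5*k - 3) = (k + 1)*(k + 3)*(k^2 - 2*k - 3) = (k - 3)*(k + 1)*(k + 3)*(k + 1)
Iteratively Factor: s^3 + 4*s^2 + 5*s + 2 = (s + 1)*(s^2 + 3*s + 2) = (s + 1)^2*(s + 2)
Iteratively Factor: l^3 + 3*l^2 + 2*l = (l + 1)*(l^2 + 2*l) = l*(l + 1)*(l + 2)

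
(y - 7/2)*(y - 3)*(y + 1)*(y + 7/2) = y^4 - 2*y^3 - 61*y^2/4 + 49*y/2 + 147/4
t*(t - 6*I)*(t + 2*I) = t^3 - 4*I*t^2 + 12*t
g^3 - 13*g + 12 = (g - 3)*(g - 1)*(g + 4)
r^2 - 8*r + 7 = (r - 7)*(r - 1)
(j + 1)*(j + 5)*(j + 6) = j^3 + 12*j^2 + 41*j + 30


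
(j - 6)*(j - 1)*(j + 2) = j^3 - 5*j^2 - 8*j + 12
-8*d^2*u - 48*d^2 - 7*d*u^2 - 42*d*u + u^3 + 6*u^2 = (-8*d + u)*(d + u)*(u + 6)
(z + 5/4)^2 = z^2 + 5*z/2 + 25/16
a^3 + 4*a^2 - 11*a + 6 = (a - 1)^2*(a + 6)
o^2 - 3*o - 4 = (o - 4)*(o + 1)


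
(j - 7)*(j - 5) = j^2 - 12*j + 35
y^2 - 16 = (y - 4)*(y + 4)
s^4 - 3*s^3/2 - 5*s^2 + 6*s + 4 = (s - 2)^2*(s + 1/2)*(s + 2)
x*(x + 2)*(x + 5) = x^3 + 7*x^2 + 10*x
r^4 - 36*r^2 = r^2*(r - 6)*(r + 6)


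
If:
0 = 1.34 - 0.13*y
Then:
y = 10.31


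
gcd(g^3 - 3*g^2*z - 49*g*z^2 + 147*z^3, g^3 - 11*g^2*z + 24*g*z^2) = -g + 3*z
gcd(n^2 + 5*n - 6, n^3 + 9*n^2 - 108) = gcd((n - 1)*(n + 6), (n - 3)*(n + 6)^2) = n + 6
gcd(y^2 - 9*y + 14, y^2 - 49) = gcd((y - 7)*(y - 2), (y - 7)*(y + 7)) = y - 7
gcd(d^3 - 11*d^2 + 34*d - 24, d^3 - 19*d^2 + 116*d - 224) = d - 4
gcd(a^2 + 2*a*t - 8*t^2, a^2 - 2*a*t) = -a + 2*t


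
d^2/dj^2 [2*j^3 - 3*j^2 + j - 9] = 12*j - 6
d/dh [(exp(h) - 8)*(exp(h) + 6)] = 2*(exp(h) - 1)*exp(h)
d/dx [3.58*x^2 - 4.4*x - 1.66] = 7.16*x - 4.4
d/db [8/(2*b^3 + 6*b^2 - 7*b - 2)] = 8*(-6*b^2 - 12*b + 7)/(2*b^3 + 6*b^2 - 7*b - 2)^2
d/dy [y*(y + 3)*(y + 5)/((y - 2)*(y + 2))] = (y^4 - 27*y^2 - 64*y - 60)/(y^4 - 8*y^2 + 16)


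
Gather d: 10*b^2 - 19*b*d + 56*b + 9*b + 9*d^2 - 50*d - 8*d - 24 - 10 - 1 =10*b^2 + 65*b + 9*d^2 + d*(-19*b - 58) - 35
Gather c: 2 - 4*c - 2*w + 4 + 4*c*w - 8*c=c*(4*w - 12) - 2*w + 6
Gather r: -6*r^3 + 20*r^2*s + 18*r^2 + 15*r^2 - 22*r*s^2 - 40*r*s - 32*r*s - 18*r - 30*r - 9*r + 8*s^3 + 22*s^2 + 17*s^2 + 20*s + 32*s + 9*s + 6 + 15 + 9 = -6*r^3 + r^2*(20*s + 33) + r*(-22*s^2 - 72*s - 57) + 8*s^3 + 39*s^2 + 61*s + 30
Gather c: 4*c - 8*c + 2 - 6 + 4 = -4*c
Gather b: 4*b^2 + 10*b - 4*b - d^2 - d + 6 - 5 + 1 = 4*b^2 + 6*b - d^2 - d + 2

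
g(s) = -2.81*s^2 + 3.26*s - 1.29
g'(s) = 3.26 - 5.62*s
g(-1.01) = -7.45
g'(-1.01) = 8.94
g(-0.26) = -2.33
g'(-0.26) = 4.72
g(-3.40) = -44.86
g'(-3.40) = 22.37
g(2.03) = -6.25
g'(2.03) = -8.15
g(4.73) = -48.74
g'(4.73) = -23.32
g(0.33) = -0.52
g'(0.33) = 1.41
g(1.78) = -4.39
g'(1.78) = -6.74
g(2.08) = -6.67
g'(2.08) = -8.43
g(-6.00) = -122.01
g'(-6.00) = 36.98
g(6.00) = -82.89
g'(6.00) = -30.46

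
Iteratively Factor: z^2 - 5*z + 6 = (z - 3)*(z - 2)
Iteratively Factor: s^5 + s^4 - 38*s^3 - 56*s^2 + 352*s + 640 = (s - 4)*(s^4 + 5*s^3 - 18*s^2 - 128*s - 160) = (s - 4)*(s + 2)*(s^3 + 3*s^2 - 24*s - 80) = (s - 5)*(s - 4)*(s + 2)*(s^2 + 8*s + 16) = (s - 5)*(s - 4)*(s + 2)*(s + 4)*(s + 4)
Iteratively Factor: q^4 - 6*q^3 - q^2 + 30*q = (q + 2)*(q^3 - 8*q^2 + 15*q) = (q - 5)*(q + 2)*(q^2 - 3*q) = q*(q - 5)*(q + 2)*(q - 3)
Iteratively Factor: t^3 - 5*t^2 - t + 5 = (t + 1)*(t^2 - 6*t + 5) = (t - 5)*(t + 1)*(t - 1)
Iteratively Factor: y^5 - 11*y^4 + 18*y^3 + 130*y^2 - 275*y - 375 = (y - 5)*(y^4 - 6*y^3 - 12*y^2 + 70*y + 75) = (y - 5)^2*(y^3 - y^2 - 17*y - 15) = (y - 5)^3*(y^2 + 4*y + 3) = (y - 5)^3*(y + 3)*(y + 1)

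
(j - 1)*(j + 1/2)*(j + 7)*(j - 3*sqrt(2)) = j^4 - 3*sqrt(2)*j^3 + 13*j^3/2 - 39*sqrt(2)*j^2/2 - 4*j^2 - 7*j/2 + 12*sqrt(2)*j + 21*sqrt(2)/2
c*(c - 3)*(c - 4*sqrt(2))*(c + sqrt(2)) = c^4 - 3*sqrt(2)*c^3 - 3*c^3 - 8*c^2 + 9*sqrt(2)*c^2 + 24*c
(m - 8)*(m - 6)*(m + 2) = m^3 - 12*m^2 + 20*m + 96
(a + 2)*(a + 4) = a^2 + 6*a + 8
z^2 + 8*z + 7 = (z + 1)*(z + 7)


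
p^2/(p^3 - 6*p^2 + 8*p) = p/(p^2 - 6*p + 8)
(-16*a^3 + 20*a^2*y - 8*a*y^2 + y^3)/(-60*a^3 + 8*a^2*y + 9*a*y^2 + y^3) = (8*a^2 - 6*a*y + y^2)/(30*a^2 + 11*a*y + y^2)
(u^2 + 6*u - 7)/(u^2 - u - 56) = (u - 1)/(u - 8)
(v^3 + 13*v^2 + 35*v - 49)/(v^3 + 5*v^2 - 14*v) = (v^2 + 6*v - 7)/(v*(v - 2))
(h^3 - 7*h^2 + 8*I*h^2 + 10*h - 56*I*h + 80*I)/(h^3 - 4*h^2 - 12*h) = (h^3 + h^2*(-7 + 8*I) + 2*h*(5 - 28*I) + 80*I)/(h*(h^2 - 4*h - 12))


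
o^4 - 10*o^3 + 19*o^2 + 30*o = o*(o - 6)*(o - 5)*(o + 1)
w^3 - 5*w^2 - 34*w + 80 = (w - 8)*(w - 2)*(w + 5)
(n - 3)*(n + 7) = n^2 + 4*n - 21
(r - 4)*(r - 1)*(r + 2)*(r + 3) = r^4 - 15*r^2 - 10*r + 24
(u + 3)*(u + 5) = u^2 + 8*u + 15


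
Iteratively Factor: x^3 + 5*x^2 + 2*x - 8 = (x - 1)*(x^2 + 6*x + 8) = (x - 1)*(x + 4)*(x + 2)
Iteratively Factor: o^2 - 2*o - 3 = (o + 1)*(o - 3)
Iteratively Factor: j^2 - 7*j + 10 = (j - 2)*(j - 5)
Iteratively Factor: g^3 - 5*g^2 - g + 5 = (g - 1)*(g^2 - 4*g - 5) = (g - 5)*(g - 1)*(g + 1)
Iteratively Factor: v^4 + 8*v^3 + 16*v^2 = (v + 4)*(v^3 + 4*v^2) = (v + 4)^2*(v^2) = v*(v + 4)^2*(v)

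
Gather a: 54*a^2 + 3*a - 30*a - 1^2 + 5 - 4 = 54*a^2 - 27*a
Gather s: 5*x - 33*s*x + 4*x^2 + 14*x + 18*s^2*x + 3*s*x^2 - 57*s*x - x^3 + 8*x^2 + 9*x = 18*s^2*x + s*(3*x^2 - 90*x) - x^3 + 12*x^2 + 28*x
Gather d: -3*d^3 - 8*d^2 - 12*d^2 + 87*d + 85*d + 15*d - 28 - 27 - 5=-3*d^3 - 20*d^2 + 187*d - 60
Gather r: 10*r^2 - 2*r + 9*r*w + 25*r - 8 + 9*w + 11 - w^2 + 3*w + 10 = 10*r^2 + r*(9*w + 23) - w^2 + 12*w + 13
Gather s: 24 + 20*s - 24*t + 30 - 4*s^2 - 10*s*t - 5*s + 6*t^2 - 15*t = -4*s^2 + s*(15 - 10*t) + 6*t^2 - 39*t + 54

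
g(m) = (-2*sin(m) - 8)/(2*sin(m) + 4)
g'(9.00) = -0.31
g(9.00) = -1.83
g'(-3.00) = -0.57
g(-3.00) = -2.08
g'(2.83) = -0.36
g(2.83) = -1.87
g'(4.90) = 0.36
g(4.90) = -2.97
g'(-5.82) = 0.30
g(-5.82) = -1.82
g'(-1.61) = -0.08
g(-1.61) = -3.00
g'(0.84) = 0.18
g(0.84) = -1.73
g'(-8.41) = -0.80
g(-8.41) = -2.74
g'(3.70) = -0.78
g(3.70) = -2.36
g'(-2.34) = -0.85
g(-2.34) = -2.56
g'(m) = -2*(-2*sin(m) - 8)*cos(m)/(2*sin(m) + 4)^2 - 2*cos(m)/(2*sin(m) + 4)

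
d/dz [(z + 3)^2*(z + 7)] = (z + 3)*(3*z + 17)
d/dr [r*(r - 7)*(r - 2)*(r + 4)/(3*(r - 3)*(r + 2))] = 2*(r^5 - 4*r^4 - 7*r^3 + 28*r^2 + 132*r - 168)/(3*(r^4 - 2*r^3 - 11*r^2 + 12*r + 36))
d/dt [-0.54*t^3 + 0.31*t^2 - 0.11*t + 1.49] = -1.62*t^2 + 0.62*t - 0.11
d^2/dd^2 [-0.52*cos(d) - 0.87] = 0.52*cos(d)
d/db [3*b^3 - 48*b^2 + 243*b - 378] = 9*b^2 - 96*b + 243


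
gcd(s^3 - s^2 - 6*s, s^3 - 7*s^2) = s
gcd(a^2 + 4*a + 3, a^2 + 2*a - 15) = 1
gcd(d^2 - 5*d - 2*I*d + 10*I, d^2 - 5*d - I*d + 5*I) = d - 5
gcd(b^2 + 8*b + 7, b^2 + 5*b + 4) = b + 1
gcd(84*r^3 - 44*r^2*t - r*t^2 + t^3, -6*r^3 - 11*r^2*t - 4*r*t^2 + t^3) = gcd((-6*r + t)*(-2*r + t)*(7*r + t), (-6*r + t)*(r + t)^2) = 6*r - t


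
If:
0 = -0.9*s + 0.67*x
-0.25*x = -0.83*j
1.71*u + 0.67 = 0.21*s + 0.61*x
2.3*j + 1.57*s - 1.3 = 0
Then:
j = 0.21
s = 0.52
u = -0.08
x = 0.70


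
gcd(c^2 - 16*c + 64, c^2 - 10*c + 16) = c - 8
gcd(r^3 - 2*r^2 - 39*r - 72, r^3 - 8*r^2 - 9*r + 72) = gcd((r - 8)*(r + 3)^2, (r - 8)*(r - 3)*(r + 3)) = r^2 - 5*r - 24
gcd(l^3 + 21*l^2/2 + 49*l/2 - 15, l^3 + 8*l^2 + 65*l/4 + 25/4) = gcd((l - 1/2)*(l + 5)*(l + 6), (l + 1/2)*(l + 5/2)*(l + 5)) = l + 5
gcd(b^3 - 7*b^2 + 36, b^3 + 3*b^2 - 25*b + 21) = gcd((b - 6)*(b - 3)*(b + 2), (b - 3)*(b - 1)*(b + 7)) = b - 3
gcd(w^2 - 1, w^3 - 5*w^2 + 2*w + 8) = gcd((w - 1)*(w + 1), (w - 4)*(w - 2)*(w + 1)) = w + 1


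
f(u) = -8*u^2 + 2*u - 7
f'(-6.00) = 98.00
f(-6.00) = -307.00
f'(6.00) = -94.00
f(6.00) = -283.00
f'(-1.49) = 25.84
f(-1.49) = -27.74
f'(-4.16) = 68.56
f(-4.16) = -153.76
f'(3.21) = -49.36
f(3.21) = -83.01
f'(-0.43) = 8.88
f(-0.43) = -9.34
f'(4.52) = -70.32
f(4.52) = -161.40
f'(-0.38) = 8.08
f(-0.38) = -8.92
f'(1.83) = -27.28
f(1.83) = -30.13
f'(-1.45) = 25.20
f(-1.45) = -26.72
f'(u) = 2 - 16*u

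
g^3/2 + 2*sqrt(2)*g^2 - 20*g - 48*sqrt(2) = (g/2 + sqrt(2))*(g - 4*sqrt(2))*(g + 6*sqrt(2))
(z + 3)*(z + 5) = z^2 + 8*z + 15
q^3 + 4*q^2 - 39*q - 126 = (q - 6)*(q + 3)*(q + 7)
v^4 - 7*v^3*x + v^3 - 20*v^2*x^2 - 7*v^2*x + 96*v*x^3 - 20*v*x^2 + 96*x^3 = (v + 1)*(v - 8*x)*(v - 3*x)*(v + 4*x)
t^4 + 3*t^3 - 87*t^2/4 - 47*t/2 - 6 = (t - 4)*(t + 1/2)^2*(t + 6)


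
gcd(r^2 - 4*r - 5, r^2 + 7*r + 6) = r + 1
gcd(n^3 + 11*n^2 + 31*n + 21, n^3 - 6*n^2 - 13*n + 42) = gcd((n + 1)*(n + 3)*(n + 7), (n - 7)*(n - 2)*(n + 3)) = n + 3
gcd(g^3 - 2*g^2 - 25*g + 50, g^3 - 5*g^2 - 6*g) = 1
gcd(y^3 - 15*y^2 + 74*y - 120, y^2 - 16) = y - 4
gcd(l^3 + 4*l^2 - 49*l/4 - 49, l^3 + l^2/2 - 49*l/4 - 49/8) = l^2 - 49/4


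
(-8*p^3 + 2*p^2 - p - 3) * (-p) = 8*p^4 - 2*p^3 + p^2 + 3*p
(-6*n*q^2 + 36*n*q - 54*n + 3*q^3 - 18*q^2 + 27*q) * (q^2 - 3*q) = -6*n*q^4 + 54*n*q^3 - 162*n*q^2 + 162*n*q + 3*q^5 - 27*q^4 + 81*q^3 - 81*q^2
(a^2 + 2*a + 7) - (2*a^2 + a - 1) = -a^2 + a + 8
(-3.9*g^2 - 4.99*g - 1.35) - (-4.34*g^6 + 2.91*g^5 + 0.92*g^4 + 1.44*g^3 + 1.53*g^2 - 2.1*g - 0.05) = 4.34*g^6 - 2.91*g^5 - 0.92*g^4 - 1.44*g^3 - 5.43*g^2 - 2.89*g - 1.3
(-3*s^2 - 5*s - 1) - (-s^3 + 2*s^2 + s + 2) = s^3 - 5*s^2 - 6*s - 3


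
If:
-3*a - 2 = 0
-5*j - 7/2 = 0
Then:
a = -2/3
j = -7/10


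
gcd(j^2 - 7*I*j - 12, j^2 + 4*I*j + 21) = j - 3*I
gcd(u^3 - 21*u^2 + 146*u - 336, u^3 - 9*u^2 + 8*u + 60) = u - 6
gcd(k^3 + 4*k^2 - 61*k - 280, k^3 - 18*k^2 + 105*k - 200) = k - 8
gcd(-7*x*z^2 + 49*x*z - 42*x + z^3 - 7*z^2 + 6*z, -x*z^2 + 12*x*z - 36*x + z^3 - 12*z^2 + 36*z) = z - 6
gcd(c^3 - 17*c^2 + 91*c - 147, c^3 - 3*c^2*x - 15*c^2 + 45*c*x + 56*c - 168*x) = c - 7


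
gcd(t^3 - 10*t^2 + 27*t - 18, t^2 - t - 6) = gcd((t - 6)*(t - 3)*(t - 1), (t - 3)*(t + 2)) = t - 3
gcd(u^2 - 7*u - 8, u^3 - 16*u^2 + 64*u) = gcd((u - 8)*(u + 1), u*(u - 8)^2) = u - 8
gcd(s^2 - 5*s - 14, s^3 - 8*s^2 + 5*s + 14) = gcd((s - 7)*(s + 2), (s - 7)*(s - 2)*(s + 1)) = s - 7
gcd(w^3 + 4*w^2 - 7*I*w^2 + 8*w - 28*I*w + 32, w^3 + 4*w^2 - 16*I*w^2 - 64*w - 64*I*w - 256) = w^2 + w*(4 - 8*I) - 32*I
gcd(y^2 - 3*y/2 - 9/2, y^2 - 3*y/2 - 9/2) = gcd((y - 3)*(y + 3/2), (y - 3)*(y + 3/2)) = y^2 - 3*y/2 - 9/2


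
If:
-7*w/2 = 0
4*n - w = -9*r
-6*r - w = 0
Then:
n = 0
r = 0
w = 0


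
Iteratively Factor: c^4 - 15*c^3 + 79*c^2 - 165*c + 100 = (c - 4)*(c^3 - 11*c^2 + 35*c - 25) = (c - 5)*(c - 4)*(c^2 - 6*c + 5) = (c - 5)^2*(c - 4)*(c - 1)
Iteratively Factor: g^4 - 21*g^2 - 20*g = (g - 5)*(g^3 + 5*g^2 + 4*g) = g*(g - 5)*(g^2 + 5*g + 4) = g*(g - 5)*(g + 1)*(g + 4)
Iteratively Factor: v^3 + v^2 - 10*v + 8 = (v - 2)*(v^2 + 3*v - 4) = (v - 2)*(v - 1)*(v + 4)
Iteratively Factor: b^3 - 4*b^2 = (b - 4)*(b^2) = b*(b - 4)*(b)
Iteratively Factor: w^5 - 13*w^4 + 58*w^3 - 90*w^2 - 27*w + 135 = (w - 5)*(w^4 - 8*w^3 + 18*w^2 - 27) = (w - 5)*(w - 3)*(w^3 - 5*w^2 + 3*w + 9) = (w - 5)*(w - 3)^2*(w^2 - 2*w - 3) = (w - 5)*(w - 3)^2*(w + 1)*(w - 3)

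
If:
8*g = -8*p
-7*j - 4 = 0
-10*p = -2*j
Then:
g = 4/35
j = -4/7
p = -4/35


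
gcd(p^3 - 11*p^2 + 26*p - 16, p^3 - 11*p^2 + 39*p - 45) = 1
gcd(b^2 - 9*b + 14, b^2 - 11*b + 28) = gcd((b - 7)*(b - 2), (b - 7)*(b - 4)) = b - 7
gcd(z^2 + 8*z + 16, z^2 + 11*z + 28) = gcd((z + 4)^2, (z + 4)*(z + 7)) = z + 4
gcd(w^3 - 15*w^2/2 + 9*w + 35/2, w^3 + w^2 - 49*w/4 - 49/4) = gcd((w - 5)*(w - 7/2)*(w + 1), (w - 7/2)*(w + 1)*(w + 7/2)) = w^2 - 5*w/2 - 7/2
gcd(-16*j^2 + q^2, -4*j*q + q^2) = -4*j + q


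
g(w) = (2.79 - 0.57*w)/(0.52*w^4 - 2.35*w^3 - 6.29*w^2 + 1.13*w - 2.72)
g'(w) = (2.79 - 0.57*w)*(-2.08*w^3 + 7.05*w^2 + 12.58*w - 1.13)/(0.52*w^4 - 2.35*w^3 - 6.29*w^2 + 1.13*w - 2.72)^2 - 0.57/(0.52*w^4 - 2.35*w^3 - 6.29*w^2 + 1.13*w - 2.72) = (0.8892*w^4 - 8.4822*w^3 + 16.0842*w^2 + 35.0982*w - 1.6023)/(0.2704*w^8 - 2.444*w^7 - 1.0191*w^6 + 30.7382*w^5 + 31.4243*w^4 - 1.4314*w^3 + 35.4945*w^2 - 6.1472*w + 7.3984)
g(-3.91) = 0.03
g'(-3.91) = 0.03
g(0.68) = -0.44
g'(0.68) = 0.90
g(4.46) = -0.00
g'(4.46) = 0.00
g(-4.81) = 0.01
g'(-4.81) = 0.01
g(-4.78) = 0.01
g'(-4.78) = 0.01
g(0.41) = -0.74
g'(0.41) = 1.25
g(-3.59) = 0.05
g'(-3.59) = 0.05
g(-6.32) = 0.01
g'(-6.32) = 0.00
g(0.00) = -1.03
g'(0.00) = -0.22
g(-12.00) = 0.00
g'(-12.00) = 0.00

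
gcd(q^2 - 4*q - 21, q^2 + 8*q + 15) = q + 3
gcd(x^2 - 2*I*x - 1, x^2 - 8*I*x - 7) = x - I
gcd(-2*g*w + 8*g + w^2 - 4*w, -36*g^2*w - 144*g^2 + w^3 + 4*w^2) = 1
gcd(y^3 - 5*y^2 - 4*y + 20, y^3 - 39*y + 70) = y^2 - 7*y + 10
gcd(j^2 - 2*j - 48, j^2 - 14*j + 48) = j - 8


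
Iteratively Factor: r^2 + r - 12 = (r + 4)*(r - 3)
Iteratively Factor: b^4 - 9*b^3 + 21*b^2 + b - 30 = (b + 1)*(b^3 - 10*b^2 + 31*b - 30) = (b - 2)*(b + 1)*(b^2 - 8*b + 15) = (b - 5)*(b - 2)*(b + 1)*(b - 3)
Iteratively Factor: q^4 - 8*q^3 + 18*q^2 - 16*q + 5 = (q - 5)*(q^3 - 3*q^2 + 3*q - 1) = (q - 5)*(q - 1)*(q^2 - 2*q + 1) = (q - 5)*(q - 1)^2*(q - 1)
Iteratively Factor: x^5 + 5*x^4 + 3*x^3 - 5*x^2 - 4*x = (x + 4)*(x^4 + x^3 - x^2 - x) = (x + 1)*(x + 4)*(x^3 - x) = (x - 1)*(x + 1)*(x + 4)*(x^2 + x) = x*(x - 1)*(x + 1)*(x + 4)*(x + 1)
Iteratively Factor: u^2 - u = (u)*(u - 1)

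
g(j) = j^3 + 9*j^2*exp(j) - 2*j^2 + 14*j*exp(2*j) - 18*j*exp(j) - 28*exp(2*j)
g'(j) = 9*j^2*exp(j) + 3*j^2 + 28*j*exp(2*j) - 4*j - 42*exp(2*j) - 18*exp(j)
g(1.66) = -159.32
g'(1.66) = 161.31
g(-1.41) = 0.94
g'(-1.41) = 6.72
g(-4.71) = -146.30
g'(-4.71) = 87.01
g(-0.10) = -22.38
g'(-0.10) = -52.45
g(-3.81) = -79.97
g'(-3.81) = 61.21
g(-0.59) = -4.42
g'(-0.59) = -22.82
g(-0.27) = -14.47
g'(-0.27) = -40.82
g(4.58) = 353891.68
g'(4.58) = 836759.94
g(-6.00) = -286.93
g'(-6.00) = 132.76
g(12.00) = 3708652874792.82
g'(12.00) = 7788009907181.41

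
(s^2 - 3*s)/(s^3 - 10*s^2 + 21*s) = 1/(s - 7)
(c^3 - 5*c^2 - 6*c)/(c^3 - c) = (c - 6)/(c - 1)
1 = 1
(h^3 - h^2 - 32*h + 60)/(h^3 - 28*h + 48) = (h - 5)/(h - 4)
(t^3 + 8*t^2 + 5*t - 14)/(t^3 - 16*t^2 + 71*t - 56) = (t^2 + 9*t + 14)/(t^2 - 15*t + 56)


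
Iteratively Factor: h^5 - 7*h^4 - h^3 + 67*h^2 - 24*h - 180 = (h + 2)*(h^4 - 9*h^3 + 17*h^2 + 33*h - 90) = (h - 5)*(h + 2)*(h^3 - 4*h^2 - 3*h + 18) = (h - 5)*(h - 3)*(h + 2)*(h^2 - h - 6) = (h - 5)*(h - 3)*(h + 2)^2*(h - 3)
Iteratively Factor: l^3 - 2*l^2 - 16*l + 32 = (l + 4)*(l^2 - 6*l + 8) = (l - 2)*(l + 4)*(l - 4)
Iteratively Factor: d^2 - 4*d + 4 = (d - 2)*(d - 2)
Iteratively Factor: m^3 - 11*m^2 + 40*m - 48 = (m - 4)*(m^2 - 7*m + 12) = (m - 4)*(m - 3)*(m - 4)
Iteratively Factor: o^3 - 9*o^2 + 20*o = (o - 4)*(o^2 - 5*o) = (o - 5)*(o - 4)*(o)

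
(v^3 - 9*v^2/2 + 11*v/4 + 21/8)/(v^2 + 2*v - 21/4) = (4*v^2 - 12*v - 7)/(2*(2*v + 7))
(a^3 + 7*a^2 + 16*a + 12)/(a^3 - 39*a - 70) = (a^2 + 5*a + 6)/(a^2 - 2*a - 35)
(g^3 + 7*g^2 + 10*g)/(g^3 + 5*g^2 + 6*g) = (g + 5)/(g + 3)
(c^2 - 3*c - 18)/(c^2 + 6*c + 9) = (c - 6)/(c + 3)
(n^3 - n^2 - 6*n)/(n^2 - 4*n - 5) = n*(-n^2 + n + 6)/(-n^2 + 4*n + 5)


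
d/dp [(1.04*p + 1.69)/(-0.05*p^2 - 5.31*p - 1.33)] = (0.052*p^2 + 0.169*p + 7.5907)/(0.0025*p^4 + 0.531*p^3 + 28.3291*p^2 + 14.1246*p + 1.7689)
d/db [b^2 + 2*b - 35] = 2*b + 2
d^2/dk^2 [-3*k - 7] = 0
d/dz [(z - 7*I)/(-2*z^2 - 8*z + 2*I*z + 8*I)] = (-z^2 - 4*z + I*z + (z - 7*I)*(2*z + 4 - I) + 4*I)/(2*(z^2 + 4*z - I*z - 4*I)^2)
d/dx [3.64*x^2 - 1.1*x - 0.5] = 7.28*x - 1.1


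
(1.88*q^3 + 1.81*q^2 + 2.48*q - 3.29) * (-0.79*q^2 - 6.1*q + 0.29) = -1.4852*q^5 - 12.8979*q^4 - 12.455*q^3 - 12.004*q^2 + 20.7882*q - 0.9541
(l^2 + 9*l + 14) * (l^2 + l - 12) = l^4 + 10*l^3 + 11*l^2 - 94*l - 168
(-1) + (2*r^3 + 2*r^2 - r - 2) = 2*r^3 + 2*r^2 - r - 3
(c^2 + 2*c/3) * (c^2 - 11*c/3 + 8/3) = c^4 - 3*c^3 + 2*c^2/9 + 16*c/9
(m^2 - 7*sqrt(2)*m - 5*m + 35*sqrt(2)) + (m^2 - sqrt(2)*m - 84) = 2*m^2 - 8*sqrt(2)*m - 5*m - 84 + 35*sqrt(2)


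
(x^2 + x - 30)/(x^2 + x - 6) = (x^2 + x - 30)/(x^2 + x - 6)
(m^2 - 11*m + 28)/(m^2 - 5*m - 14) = (m - 4)/(m + 2)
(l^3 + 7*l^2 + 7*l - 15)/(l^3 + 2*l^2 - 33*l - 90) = (l - 1)/(l - 6)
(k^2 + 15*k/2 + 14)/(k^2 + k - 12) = (k + 7/2)/(k - 3)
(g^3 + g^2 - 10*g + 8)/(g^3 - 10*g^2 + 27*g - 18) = (g^2 + 2*g - 8)/(g^2 - 9*g + 18)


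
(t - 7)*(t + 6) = t^2 - t - 42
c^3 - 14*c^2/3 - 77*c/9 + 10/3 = (c - 6)*(c - 1/3)*(c + 5/3)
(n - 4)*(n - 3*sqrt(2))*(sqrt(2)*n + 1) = sqrt(2)*n^3 - 4*sqrt(2)*n^2 - 5*n^2 - 3*sqrt(2)*n + 20*n + 12*sqrt(2)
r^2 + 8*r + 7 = (r + 1)*(r + 7)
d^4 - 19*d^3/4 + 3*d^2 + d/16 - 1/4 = (d - 4)*(d - 1/2)^2*(d + 1/4)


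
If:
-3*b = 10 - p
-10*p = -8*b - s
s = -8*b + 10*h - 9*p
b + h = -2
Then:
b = -210/67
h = 76/67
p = 40/67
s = 2080/67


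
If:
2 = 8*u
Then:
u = 1/4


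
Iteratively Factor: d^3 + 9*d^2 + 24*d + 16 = (d + 4)*(d^2 + 5*d + 4) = (d + 1)*(d + 4)*(d + 4)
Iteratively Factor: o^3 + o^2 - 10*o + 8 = (o - 1)*(o^2 + 2*o - 8) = (o - 2)*(o - 1)*(o + 4)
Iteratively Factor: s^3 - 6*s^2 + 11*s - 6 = (s - 2)*(s^2 - 4*s + 3) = (s - 2)*(s - 1)*(s - 3)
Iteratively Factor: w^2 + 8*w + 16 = (w + 4)*(w + 4)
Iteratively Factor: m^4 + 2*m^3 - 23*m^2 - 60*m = (m - 5)*(m^3 + 7*m^2 + 12*m) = (m - 5)*(m + 3)*(m^2 + 4*m) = m*(m - 5)*(m + 3)*(m + 4)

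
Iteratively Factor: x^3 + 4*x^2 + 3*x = (x + 3)*(x^2 + x) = x*(x + 3)*(x + 1)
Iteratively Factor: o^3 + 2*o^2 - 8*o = (o)*(o^2 + 2*o - 8) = o*(o - 2)*(o + 4)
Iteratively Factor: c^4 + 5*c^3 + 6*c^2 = (c)*(c^3 + 5*c^2 + 6*c) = c*(c + 3)*(c^2 + 2*c) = c*(c + 2)*(c + 3)*(c)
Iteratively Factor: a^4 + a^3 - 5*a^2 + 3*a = (a + 3)*(a^3 - 2*a^2 + a) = (a - 1)*(a + 3)*(a^2 - a) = a*(a - 1)*(a + 3)*(a - 1)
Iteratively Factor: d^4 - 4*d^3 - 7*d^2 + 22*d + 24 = (d - 3)*(d^3 - d^2 - 10*d - 8) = (d - 3)*(d + 2)*(d^2 - 3*d - 4) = (d - 3)*(d + 1)*(d + 2)*(d - 4)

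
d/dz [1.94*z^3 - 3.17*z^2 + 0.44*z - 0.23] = 5.82*z^2 - 6.34*z + 0.44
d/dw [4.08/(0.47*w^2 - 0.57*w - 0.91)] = (2.3256 - 3.8352*w)/(-0.47*w^2 + 0.57*w + 0.91)^2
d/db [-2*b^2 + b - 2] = 1 - 4*b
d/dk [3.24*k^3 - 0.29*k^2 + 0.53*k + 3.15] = 9.72*k^2 - 0.58*k + 0.53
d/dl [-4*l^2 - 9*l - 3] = -8*l - 9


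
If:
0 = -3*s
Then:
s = 0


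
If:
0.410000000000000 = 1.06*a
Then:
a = 0.39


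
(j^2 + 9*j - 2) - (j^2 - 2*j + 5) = 11*j - 7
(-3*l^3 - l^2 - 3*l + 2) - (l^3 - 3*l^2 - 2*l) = -4*l^3 + 2*l^2 - l + 2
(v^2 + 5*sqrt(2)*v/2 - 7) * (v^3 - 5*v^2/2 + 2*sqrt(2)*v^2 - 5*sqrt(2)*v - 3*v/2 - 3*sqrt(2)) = v^5 - 5*v^4/2 + 9*sqrt(2)*v^4/2 - 45*sqrt(2)*v^3/4 + 3*v^3/2 - 83*sqrt(2)*v^2/4 - 15*v^2/2 - 9*v/2 + 35*sqrt(2)*v + 21*sqrt(2)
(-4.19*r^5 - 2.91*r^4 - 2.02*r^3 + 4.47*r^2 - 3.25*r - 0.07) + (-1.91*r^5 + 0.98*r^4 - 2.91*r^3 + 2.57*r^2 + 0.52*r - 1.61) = -6.1*r^5 - 1.93*r^4 - 4.93*r^3 + 7.04*r^2 - 2.73*r - 1.68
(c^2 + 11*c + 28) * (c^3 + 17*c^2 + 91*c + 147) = c^5 + 28*c^4 + 306*c^3 + 1624*c^2 + 4165*c + 4116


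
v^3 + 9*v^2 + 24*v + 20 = (v + 2)^2*(v + 5)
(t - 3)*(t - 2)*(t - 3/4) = t^3 - 23*t^2/4 + 39*t/4 - 9/2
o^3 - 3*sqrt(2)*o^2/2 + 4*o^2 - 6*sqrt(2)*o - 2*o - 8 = (o + 4)*(o - 2*sqrt(2))*(o + sqrt(2)/2)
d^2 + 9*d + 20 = (d + 4)*(d + 5)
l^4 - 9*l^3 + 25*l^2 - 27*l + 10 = (l - 5)*(l - 2)*(l - 1)^2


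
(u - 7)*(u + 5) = u^2 - 2*u - 35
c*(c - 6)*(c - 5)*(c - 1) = c^4 - 12*c^3 + 41*c^2 - 30*c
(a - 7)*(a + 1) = a^2 - 6*a - 7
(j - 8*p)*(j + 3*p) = j^2 - 5*j*p - 24*p^2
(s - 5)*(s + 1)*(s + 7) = s^3 + 3*s^2 - 33*s - 35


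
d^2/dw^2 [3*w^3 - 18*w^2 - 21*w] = 18*w - 36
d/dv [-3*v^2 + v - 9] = 1 - 6*v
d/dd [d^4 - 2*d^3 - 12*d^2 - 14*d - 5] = 4*d^3 - 6*d^2 - 24*d - 14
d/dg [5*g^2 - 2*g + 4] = 10*g - 2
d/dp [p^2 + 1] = 2*p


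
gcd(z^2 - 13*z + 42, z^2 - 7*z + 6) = z - 6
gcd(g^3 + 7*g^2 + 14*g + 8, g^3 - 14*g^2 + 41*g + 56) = g + 1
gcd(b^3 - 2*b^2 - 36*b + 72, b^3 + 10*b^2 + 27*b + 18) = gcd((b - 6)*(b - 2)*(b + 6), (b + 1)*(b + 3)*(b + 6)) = b + 6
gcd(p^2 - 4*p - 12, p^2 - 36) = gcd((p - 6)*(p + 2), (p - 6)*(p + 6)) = p - 6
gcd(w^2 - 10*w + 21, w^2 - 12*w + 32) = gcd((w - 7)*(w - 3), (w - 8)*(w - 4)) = 1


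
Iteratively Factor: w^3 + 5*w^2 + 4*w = (w + 1)*(w^2 + 4*w) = (w + 1)*(w + 4)*(w)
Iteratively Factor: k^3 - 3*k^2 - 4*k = (k + 1)*(k^2 - 4*k) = k*(k + 1)*(k - 4)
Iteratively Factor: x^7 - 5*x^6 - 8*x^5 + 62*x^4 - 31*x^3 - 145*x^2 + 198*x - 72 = (x - 4)*(x^6 - x^5 - 12*x^4 + 14*x^3 + 25*x^2 - 45*x + 18) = (x - 4)*(x + 3)*(x^5 - 4*x^4 + 14*x^2 - 17*x + 6) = (x - 4)*(x + 2)*(x + 3)*(x^4 - 6*x^3 + 12*x^2 - 10*x + 3) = (x - 4)*(x - 1)*(x + 2)*(x + 3)*(x^3 - 5*x^2 + 7*x - 3) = (x - 4)*(x - 1)^2*(x + 2)*(x + 3)*(x^2 - 4*x + 3) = (x - 4)*(x - 1)^3*(x + 2)*(x + 3)*(x - 3)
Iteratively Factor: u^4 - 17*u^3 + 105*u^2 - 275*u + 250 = (u - 5)*(u^3 - 12*u^2 + 45*u - 50) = (u - 5)^2*(u^2 - 7*u + 10) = (u - 5)^2*(u - 2)*(u - 5)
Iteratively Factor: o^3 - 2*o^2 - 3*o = (o - 3)*(o^2 + o) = o*(o - 3)*(o + 1)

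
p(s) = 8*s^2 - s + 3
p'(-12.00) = -193.00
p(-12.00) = 1167.00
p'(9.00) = 143.00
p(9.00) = 642.00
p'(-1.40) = -23.40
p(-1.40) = 20.08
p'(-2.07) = -34.12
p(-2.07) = 39.35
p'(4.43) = 69.88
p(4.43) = 155.57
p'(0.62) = 8.92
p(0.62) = 5.46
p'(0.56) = 7.96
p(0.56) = 4.95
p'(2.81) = 43.96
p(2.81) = 63.36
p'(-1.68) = -27.88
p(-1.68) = 27.26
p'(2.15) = 33.40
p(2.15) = 37.83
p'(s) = 16*s - 1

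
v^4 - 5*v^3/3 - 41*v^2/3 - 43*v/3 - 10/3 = (v - 5)*(v + 1/3)*(v + 1)*(v + 2)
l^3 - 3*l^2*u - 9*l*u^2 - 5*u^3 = (l - 5*u)*(l + u)^2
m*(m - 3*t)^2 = m^3 - 6*m^2*t + 9*m*t^2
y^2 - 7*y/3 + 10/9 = (y - 5/3)*(y - 2/3)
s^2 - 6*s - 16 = (s - 8)*(s + 2)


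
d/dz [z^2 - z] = 2*z - 1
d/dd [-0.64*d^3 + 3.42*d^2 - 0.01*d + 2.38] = -1.92*d^2 + 6.84*d - 0.01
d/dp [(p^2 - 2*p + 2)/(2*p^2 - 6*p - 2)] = (-p^2 - 6*p + 8)/(2*(p^4 - 6*p^3 + 7*p^2 + 6*p + 1))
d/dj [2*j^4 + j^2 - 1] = 8*j^3 + 2*j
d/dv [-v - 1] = -1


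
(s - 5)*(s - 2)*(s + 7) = s^3 - 39*s + 70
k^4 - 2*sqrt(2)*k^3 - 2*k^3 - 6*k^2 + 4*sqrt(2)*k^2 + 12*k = k*(k - 2)*(k - 3*sqrt(2))*(k + sqrt(2))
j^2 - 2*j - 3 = (j - 3)*(j + 1)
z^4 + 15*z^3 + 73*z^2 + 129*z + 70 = (z + 1)*(z + 2)*(z + 5)*(z + 7)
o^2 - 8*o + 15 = (o - 5)*(o - 3)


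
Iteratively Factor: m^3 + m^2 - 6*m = (m + 3)*(m^2 - 2*m) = (m - 2)*(m + 3)*(m)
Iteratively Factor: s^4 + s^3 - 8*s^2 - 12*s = (s + 2)*(s^3 - s^2 - 6*s) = (s + 2)^2*(s^2 - 3*s) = s*(s + 2)^2*(s - 3)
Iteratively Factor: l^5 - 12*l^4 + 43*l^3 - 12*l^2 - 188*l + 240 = (l - 4)*(l^4 - 8*l^3 + 11*l^2 + 32*l - 60) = (l - 4)*(l - 2)*(l^3 - 6*l^2 - l + 30) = (l - 4)*(l - 2)*(l + 2)*(l^2 - 8*l + 15) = (l - 5)*(l - 4)*(l - 2)*(l + 2)*(l - 3)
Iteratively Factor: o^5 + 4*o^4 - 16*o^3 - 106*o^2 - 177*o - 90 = (o + 1)*(o^4 + 3*o^3 - 19*o^2 - 87*o - 90) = (o + 1)*(o + 3)*(o^3 - 19*o - 30) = (o + 1)*(o + 2)*(o + 3)*(o^2 - 2*o - 15) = (o - 5)*(o + 1)*(o + 2)*(o + 3)*(o + 3)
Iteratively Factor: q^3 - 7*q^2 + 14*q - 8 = (q - 4)*(q^2 - 3*q + 2) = (q - 4)*(q - 2)*(q - 1)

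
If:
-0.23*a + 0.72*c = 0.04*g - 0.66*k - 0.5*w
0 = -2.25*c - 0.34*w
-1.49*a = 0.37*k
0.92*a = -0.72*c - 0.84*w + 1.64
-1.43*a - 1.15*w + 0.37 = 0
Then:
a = 130.45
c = 24.46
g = -11000.99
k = -525.31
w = -161.89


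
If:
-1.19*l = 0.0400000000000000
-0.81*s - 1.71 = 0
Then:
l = -0.03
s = -2.11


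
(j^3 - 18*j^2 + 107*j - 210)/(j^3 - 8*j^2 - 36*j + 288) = (j^2 - 12*j + 35)/(j^2 - 2*j - 48)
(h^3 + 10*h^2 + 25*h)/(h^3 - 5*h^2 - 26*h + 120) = h*(h + 5)/(h^2 - 10*h + 24)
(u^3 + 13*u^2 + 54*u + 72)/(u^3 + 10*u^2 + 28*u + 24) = (u^2 + 7*u + 12)/(u^2 + 4*u + 4)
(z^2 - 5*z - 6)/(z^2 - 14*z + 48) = (z + 1)/(z - 8)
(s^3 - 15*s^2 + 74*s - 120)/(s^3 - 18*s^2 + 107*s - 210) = (s - 4)/(s - 7)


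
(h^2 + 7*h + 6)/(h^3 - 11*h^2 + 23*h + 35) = (h + 6)/(h^2 - 12*h + 35)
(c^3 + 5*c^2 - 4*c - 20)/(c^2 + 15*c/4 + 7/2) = 4*(c^2 + 3*c - 10)/(4*c + 7)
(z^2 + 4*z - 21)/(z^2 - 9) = (z + 7)/(z + 3)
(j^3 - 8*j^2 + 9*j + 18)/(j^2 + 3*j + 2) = (j^2 - 9*j + 18)/(j + 2)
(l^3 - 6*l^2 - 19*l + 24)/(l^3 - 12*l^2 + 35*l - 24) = (l + 3)/(l - 3)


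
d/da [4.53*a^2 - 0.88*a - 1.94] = 9.06*a - 0.88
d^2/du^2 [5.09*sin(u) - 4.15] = -5.09*sin(u)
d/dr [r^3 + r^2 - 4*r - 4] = 3*r^2 + 2*r - 4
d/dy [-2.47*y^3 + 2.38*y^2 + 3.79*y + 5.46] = -7.41*y^2 + 4.76*y + 3.79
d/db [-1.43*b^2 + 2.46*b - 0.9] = 2.46 - 2.86*b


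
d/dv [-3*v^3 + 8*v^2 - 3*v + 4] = -9*v^2 + 16*v - 3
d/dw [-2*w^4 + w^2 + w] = -8*w^3 + 2*w + 1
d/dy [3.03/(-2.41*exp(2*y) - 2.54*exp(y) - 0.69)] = (14.6046*exp(y) + 7.6962)*exp(y)/(2.41*exp(2*y) + 2.54*exp(y) + 0.69)^2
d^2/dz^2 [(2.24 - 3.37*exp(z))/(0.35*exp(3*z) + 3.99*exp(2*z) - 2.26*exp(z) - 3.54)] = (-1.6513*exp(6*z) - 11.649015*exp(5*z) - 29.9036570000001*exp(4*z) + 54.431188*exp(3*z) - 321.2181*exp(2*z) + 164.958788*exp(z) - 60.152388)*exp(z)/(0.042875*exp(9*z) + 1.466325*exp(8*z) + 15.885555*exp(7*z) + 43.283709*exp(6*z) - 132.236958*exp(5*z) - 91.13265*exp(4*z) + 193.14458*exp(3*z) + 95.76054*exp(2*z) - 84.964248*exp(z) - 44.361864)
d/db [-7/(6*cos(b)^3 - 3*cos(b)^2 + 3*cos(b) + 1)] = 21*(-6*cos(b)^2 + 2*cos(b) - 1)*sin(b)/(6*cos(b)^3 - 3*cos(b)^2 + 3*cos(b) + 1)^2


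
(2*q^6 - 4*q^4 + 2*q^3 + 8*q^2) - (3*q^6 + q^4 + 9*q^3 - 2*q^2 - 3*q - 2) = -q^6 - 5*q^4 - 7*q^3 + 10*q^2 + 3*q + 2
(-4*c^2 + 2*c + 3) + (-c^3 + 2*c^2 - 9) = -c^3 - 2*c^2 + 2*c - 6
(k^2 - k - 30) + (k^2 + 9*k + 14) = 2*k^2 + 8*k - 16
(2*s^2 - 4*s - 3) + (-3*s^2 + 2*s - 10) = -s^2 - 2*s - 13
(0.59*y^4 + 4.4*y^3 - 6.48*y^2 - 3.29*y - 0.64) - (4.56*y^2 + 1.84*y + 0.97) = 0.59*y^4 + 4.4*y^3 - 11.04*y^2 - 5.13*y - 1.61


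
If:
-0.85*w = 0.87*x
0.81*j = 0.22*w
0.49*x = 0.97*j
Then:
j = 0.00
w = 0.00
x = 0.00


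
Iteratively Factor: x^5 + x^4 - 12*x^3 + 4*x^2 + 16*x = (x - 2)*(x^4 + 3*x^3 - 6*x^2 - 8*x) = (x - 2)*(x + 1)*(x^3 + 2*x^2 - 8*x) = (x - 2)^2*(x + 1)*(x^2 + 4*x) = x*(x - 2)^2*(x + 1)*(x + 4)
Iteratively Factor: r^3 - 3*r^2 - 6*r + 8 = (r - 4)*(r^2 + r - 2) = (r - 4)*(r - 1)*(r + 2)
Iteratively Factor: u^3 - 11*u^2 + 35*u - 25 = (u - 1)*(u^2 - 10*u + 25) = (u - 5)*(u - 1)*(u - 5)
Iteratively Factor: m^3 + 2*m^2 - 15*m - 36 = (m + 3)*(m^2 - m - 12) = (m + 3)^2*(m - 4)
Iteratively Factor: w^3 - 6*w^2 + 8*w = (w - 2)*(w^2 - 4*w) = (w - 4)*(w - 2)*(w)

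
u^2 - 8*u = u*(u - 8)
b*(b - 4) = b^2 - 4*b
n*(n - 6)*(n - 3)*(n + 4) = n^4 - 5*n^3 - 18*n^2 + 72*n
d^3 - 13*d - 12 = (d - 4)*(d + 1)*(d + 3)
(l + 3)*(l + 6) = l^2 + 9*l + 18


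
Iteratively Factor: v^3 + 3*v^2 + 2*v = (v + 1)*(v^2 + 2*v) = v*(v + 1)*(v + 2)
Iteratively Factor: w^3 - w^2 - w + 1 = (w - 1)*(w^2 - 1) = (w - 1)^2*(w + 1)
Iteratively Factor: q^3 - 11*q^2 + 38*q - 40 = (q - 5)*(q^2 - 6*q + 8) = (q - 5)*(q - 4)*(q - 2)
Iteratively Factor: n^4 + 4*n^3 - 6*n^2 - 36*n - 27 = (n + 3)*(n^3 + n^2 - 9*n - 9) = (n - 3)*(n + 3)*(n^2 + 4*n + 3) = (n - 3)*(n + 3)^2*(n + 1)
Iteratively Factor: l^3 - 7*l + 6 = (l - 2)*(l^2 + 2*l - 3) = (l - 2)*(l + 3)*(l - 1)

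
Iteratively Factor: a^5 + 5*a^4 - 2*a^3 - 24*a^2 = (a - 2)*(a^4 + 7*a^3 + 12*a^2) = (a - 2)*(a + 4)*(a^3 + 3*a^2) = a*(a - 2)*(a + 4)*(a^2 + 3*a) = a*(a - 2)*(a + 3)*(a + 4)*(a)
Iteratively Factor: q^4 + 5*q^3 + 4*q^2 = (q + 4)*(q^3 + q^2) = q*(q + 4)*(q^2 + q) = q^2*(q + 4)*(q + 1)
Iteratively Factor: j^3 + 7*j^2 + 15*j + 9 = (j + 1)*(j^2 + 6*j + 9) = (j + 1)*(j + 3)*(j + 3)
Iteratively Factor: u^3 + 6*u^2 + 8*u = (u)*(u^2 + 6*u + 8) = u*(u + 2)*(u + 4)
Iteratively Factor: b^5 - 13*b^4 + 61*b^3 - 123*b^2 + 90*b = (b - 3)*(b^4 - 10*b^3 + 31*b^2 - 30*b) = (b - 5)*(b - 3)*(b^3 - 5*b^2 + 6*b) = b*(b - 5)*(b - 3)*(b^2 - 5*b + 6) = b*(b - 5)*(b - 3)^2*(b - 2)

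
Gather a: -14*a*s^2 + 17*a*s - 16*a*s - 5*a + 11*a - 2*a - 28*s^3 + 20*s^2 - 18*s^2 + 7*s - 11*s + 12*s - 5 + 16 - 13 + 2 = a*(-14*s^2 + s + 4) - 28*s^3 + 2*s^2 + 8*s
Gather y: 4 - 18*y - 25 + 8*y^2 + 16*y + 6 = 8*y^2 - 2*y - 15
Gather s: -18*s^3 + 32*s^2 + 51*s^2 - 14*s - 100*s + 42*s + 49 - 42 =-18*s^3 + 83*s^2 - 72*s + 7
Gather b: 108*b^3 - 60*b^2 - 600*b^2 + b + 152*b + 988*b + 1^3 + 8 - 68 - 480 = 108*b^3 - 660*b^2 + 1141*b - 539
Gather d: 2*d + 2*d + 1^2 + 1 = 4*d + 2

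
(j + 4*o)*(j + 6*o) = j^2 + 10*j*o + 24*o^2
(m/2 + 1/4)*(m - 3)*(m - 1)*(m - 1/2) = m^4/2 - 2*m^3 + 11*m^2/8 + m/2 - 3/8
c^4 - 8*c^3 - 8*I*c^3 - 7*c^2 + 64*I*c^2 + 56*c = c*(c - 8)*(c - 7*I)*(c - I)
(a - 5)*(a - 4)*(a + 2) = a^3 - 7*a^2 + 2*a + 40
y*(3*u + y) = 3*u*y + y^2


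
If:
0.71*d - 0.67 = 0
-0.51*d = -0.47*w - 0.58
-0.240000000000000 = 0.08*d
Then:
No Solution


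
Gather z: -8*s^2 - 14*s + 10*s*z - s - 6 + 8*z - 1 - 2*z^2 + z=-8*s^2 - 15*s - 2*z^2 + z*(10*s + 9) - 7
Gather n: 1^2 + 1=2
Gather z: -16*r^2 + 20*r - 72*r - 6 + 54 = -16*r^2 - 52*r + 48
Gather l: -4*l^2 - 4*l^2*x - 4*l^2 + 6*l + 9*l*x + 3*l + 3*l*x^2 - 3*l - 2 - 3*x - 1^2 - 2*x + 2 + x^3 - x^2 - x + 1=l^2*(-4*x - 8) + l*(3*x^2 + 9*x + 6) + x^3 - x^2 - 6*x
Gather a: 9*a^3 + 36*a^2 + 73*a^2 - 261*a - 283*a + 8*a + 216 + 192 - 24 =9*a^3 + 109*a^2 - 536*a + 384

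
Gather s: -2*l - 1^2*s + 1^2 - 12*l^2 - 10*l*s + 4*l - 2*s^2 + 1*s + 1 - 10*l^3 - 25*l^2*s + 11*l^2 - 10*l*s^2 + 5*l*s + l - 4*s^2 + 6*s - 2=-10*l^3 - l^2 + 3*l + s^2*(-10*l - 6) + s*(-25*l^2 - 5*l + 6)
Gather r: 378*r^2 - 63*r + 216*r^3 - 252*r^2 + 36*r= 216*r^3 + 126*r^2 - 27*r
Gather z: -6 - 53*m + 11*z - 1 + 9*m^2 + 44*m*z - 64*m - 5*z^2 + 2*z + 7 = 9*m^2 - 117*m - 5*z^2 + z*(44*m + 13)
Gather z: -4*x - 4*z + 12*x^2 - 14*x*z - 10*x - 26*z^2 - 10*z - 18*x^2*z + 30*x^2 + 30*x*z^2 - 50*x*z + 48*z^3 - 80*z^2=42*x^2 - 14*x + 48*z^3 + z^2*(30*x - 106) + z*(-18*x^2 - 64*x - 14)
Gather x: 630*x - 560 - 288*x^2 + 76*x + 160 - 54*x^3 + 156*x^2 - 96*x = -54*x^3 - 132*x^2 + 610*x - 400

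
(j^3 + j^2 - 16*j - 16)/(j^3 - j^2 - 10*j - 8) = (j + 4)/(j + 2)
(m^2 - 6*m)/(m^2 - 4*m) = (m - 6)/(m - 4)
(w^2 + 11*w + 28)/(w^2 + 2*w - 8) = (w + 7)/(w - 2)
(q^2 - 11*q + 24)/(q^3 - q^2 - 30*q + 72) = (q - 8)/(q^2 + 2*q - 24)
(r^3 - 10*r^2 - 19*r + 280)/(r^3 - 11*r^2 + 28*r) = (r^2 - 3*r - 40)/(r*(r - 4))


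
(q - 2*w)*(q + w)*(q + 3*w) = q^3 + 2*q^2*w - 5*q*w^2 - 6*w^3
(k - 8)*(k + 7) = k^2 - k - 56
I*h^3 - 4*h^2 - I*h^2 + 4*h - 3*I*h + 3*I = (h + I)*(h + 3*I)*(I*h - I)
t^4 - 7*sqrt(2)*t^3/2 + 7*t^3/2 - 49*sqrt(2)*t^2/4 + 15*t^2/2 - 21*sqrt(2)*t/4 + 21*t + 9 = (t + 1/2)*(t + 3)*(t - 2*sqrt(2))*(t - 3*sqrt(2)/2)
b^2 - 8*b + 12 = (b - 6)*(b - 2)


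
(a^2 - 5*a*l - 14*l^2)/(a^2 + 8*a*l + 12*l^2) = (a - 7*l)/(a + 6*l)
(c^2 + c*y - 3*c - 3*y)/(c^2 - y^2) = (3 - c)/(-c + y)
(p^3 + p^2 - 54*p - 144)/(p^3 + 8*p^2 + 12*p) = (p^2 - 5*p - 24)/(p*(p + 2))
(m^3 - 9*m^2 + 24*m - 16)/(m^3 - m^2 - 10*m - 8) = (m^2 - 5*m + 4)/(m^2 + 3*m + 2)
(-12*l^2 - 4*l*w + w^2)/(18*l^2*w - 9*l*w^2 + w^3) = (2*l + w)/(w*(-3*l + w))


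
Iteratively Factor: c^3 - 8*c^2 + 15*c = (c - 5)*(c^2 - 3*c) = (c - 5)*(c - 3)*(c)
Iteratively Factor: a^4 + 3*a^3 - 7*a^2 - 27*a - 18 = (a - 3)*(a^3 + 6*a^2 + 11*a + 6) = (a - 3)*(a + 3)*(a^2 + 3*a + 2) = (a - 3)*(a + 1)*(a + 3)*(a + 2)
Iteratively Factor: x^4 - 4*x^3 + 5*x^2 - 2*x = (x - 2)*(x^3 - 2*x^2 + x) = (x - 2)*(x - 1)*(x^2 - x) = (x - 2)*(x - 1)^2*(x)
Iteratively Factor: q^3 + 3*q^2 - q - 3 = (q + 1)*(q^2 + 2*q - 3) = (q + 1)*(q + 3)*(q - 1)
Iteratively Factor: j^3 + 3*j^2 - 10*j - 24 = (j - 3)*(j^2 + 6*j + 8) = (j - 3)*(j + 2)*(j + 4)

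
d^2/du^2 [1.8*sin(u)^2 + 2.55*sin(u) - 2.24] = -2.55*sin(u) + 3.6*cos(2*u)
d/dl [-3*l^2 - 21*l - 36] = -6*l - 21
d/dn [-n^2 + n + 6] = 1 - 2*n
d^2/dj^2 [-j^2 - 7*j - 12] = -2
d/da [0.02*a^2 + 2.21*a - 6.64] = 0.04*a + 2.21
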